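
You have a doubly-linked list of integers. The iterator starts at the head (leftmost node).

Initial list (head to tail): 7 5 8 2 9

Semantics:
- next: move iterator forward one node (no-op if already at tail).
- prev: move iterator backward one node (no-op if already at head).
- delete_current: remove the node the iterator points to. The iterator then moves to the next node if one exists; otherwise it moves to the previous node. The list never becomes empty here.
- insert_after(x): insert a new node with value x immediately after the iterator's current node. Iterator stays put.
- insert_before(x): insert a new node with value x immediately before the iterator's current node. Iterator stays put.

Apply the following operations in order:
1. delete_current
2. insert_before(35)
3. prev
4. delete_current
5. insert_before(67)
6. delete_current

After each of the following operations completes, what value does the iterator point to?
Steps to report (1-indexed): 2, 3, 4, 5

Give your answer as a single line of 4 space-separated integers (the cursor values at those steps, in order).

Answer: 5 35 5 5

Derivation:
After 1 (delete_current): list=[5, 8, 2, 9] cursor@5
After 2 (insert_before(35)): list=[35, 5, 8, 2, 9] cursor@5
After 3 (prev): list=[35, 5, 8, 2, 9] cursor@35
After 4 (delete_current): list=[5, 8, 2, 9] cursor@5
After 5 (insert_before(67)): list=[67, 5, 8, 2, 9] cursor@5
After 6 (delete_current): list=[67, 8, 2, 9] cursor@8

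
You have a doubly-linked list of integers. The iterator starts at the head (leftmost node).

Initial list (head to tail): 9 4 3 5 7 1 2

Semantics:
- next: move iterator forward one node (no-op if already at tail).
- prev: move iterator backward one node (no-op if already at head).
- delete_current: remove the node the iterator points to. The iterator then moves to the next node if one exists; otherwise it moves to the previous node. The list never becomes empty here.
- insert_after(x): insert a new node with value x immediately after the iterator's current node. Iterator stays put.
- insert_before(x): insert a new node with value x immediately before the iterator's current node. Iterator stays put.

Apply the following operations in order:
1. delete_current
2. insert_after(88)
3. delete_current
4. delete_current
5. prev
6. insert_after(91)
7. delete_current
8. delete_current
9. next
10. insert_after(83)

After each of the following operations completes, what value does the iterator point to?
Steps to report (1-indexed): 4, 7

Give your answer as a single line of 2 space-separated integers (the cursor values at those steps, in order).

Answer: 3 91

Derivation:
After 1 (delete_current): list=[4, 3, 5, 7, 1, 2] cursor@4
After 2 (insert_after(88)): list=[4, 88, 3, 5, 7, 1, 2] cursor@4
After 3 (delete_current): list=[88, 3, 5, 7, 1, 2] cursor@88
After 4 (delete_current): list=[3, 5, 7, 1, 2] cursor@3
After 5 (prev): list=[3, 5, 7, 1, 2] cursor@3
After 6 (insert_after(91)): list=[3, 91, 5, 7, 1, 2] cursor@3
After 7 (delete_current): list=[91, 5, 7, 1, 2] cursor@91
After 8 (delete_current): list=[5, 7, 1, 2] cursor@5
After 9 (next): list=[5, 7, 1, 2] cursor@7
After 10 (insert_after(83)): list=[5, 7, 83, 1, 2] cursor@7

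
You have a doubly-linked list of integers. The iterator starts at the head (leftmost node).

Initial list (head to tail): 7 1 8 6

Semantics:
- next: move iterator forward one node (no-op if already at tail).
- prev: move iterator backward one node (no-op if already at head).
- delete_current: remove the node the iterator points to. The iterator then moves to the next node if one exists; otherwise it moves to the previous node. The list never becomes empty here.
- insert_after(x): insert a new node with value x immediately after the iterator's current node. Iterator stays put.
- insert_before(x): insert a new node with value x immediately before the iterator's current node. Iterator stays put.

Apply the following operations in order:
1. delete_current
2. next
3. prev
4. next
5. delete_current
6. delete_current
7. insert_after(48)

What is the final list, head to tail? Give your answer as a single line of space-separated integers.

Answer: 1 48

Derivation:
After 1 (delete_current): list=[1, 8, 6] cursor@1
After 2 (next): list=[1, 8, 6] cursor@8
After 3 (prev): list=[1, 8, 6] cursor@1
After 4 (next): list=[1, 8, 6] cursor@8
After 5 (delete_current): list=[1, 6] cursor@6
After 6 (delete_current): list=[1] cursor@1
After 7 (insert_after(48)): list=[1, 48] cursor@1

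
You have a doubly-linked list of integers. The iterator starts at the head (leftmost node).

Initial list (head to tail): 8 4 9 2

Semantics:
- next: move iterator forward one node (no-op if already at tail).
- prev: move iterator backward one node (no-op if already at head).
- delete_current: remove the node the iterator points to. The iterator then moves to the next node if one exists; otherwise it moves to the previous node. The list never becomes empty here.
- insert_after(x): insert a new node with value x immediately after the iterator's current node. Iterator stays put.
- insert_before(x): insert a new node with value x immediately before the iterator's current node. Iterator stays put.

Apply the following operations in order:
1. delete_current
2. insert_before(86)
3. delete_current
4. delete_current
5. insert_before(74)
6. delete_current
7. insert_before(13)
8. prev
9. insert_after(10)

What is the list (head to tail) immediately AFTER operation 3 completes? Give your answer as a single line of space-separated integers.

Answer: 86 9 2

Derivation:
After 1 (delete_current): list=[4, 9, 2] cursor@4
After 2 (insert_before(86)): list=[86, 4, 9, 2] cursor@4
After 3 (delete_current): list=[86, 9, 2] cursor@9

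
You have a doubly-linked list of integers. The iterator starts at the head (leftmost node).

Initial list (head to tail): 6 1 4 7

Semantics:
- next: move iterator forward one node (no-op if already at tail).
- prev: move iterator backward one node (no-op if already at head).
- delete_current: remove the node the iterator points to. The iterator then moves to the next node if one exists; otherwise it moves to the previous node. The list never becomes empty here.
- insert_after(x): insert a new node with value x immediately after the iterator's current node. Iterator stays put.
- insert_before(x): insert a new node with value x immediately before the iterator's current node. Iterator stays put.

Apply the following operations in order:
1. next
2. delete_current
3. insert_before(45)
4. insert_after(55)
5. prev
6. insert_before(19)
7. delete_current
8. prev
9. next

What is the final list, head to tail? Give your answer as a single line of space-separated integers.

Answer: 6 19 4 55 7

Derivation:
After 1 (next): list=[6, 1, 4, 7] cursor@1
After 2 (delete_current): list=[6, 4, 7] cursor@4
After 3 (insert_before(45)): list=[6, 45, 4, 7] cursor@4
After 4 (insert_after(55)): list=[6, 45, 4, 55, 7] cursor@4
After 5 (prev): list=[6, 45, 4, 55, 7] cursor@45
After 6 (insert_before(19)): list=[6, 19, 45, 4, 55, 7] cursor@45
After 7 (delete_current): list=[6, 19, 4, 55, 7] cursor@4
After 8 (prev): list=[6, 19, 4, 55, 7] cursor@19
After 9 (next): list=[6, 19, 4, 55, 7] cursor@4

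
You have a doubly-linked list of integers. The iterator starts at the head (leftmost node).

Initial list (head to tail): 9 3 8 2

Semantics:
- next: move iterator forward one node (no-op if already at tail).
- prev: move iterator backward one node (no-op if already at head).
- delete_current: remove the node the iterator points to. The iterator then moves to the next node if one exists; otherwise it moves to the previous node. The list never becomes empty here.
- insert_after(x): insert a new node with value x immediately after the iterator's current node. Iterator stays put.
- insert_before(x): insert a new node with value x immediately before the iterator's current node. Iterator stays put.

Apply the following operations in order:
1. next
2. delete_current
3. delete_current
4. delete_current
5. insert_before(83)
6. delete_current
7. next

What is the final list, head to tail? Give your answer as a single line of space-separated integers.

After 1 (next): list=[9, 3, 8, 2] cursor@3
After 2 (delete_current): list=[9, 8, 2] cursor@8
After 3 (delete_current): list=[9, 2] cursor@2
After 4 (delete_current): list=[9] cursor@9
After 5 (insert_before(83)): list=[83, 9] cursor@9
After 6 (delete_current): list=[83] cursor@83
After 7 (next): list=[83] cursor@83

Answer: 83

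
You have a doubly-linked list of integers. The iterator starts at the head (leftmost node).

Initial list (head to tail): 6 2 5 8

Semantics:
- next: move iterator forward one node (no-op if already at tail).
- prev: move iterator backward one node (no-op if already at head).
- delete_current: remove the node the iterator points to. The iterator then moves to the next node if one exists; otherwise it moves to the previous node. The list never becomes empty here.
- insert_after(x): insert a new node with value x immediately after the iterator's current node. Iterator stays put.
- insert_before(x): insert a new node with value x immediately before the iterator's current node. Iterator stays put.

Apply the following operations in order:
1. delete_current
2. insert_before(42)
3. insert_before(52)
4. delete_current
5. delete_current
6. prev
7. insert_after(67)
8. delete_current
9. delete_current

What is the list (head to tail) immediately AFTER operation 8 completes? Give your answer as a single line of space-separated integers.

Answer: 42 67 8

Derivation:
After 1 (delete_current): list=[2, 5, 8] cursor@2
After 2 (insert_before(42)): list=[42, 2, 5, 8] cursor@2
After 3 (insert_before(52)): list=[42, 52, 2, 5, 8] cursor@2
After 4 (delete_current): list=[42, 52, 5, 8] cursor@5
After 5 (delete_current): list=[42, 52, 8] cursor@8
After 6 (prev): list=[42, 52, 8] cursor@52
After 7 (insert_after(67)): list=[42, 52, 67, 8] cursor@52
After 8 (delete_current): list=[42, 67, 8] cursor@67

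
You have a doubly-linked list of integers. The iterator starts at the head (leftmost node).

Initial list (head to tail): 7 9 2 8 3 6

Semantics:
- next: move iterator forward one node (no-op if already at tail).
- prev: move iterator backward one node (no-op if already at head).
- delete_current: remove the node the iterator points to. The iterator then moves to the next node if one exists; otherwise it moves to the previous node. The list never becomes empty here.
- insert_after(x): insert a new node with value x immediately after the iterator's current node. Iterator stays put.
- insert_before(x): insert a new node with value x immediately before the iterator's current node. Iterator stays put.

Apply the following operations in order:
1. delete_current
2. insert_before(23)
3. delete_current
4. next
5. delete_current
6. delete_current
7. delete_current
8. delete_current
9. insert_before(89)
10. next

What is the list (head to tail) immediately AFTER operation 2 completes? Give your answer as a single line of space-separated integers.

After 1 (delete_current): list=[9, 2, 8, 3, 6] cursor@9
After 2 (insert_before(23)): list=[23, 9, 2, 8, 3, 6] cursor@9

Answer: 23 9 2 8 3 6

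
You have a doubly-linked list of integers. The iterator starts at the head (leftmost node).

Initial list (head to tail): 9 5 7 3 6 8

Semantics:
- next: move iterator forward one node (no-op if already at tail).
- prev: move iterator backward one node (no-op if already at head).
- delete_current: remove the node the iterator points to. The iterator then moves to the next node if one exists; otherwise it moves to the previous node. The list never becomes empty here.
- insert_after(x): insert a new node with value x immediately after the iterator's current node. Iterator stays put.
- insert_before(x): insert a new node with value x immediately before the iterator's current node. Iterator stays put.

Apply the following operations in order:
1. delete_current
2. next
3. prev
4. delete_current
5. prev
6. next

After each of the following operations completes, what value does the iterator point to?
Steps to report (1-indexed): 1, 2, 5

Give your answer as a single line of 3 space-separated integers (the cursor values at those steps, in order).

After 1 (delete_current): list=[5, 7, 3, 6, 8] cursor@5
After 2 (next): list=[5, 7, 3, 6, 8] cursor@7
After 3 (prev): list=[5, 7, 3, 6, 8] cursor@5
After 4 (delete_current): list=[7, 3, 6, 8] cursor@7
After 5 (prev): list=[7, 3, 6, 8] cursor@7
After 6 (next): list=[7, 3, 6, 8] cursor@3

Answer: 5 7 7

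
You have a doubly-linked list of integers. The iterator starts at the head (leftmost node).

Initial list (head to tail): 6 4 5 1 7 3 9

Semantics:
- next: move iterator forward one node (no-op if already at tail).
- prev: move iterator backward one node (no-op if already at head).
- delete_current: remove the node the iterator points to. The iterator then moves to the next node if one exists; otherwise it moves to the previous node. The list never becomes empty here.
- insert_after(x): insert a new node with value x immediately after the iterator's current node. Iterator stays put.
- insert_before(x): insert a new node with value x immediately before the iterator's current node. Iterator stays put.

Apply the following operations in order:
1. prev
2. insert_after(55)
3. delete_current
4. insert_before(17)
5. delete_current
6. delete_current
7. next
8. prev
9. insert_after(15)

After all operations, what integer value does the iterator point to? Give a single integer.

Answer: 5

Derivation:
After 1 (prev): list=[6, 4, 5, 1, 7, 3, 9] cursor@6
After 2 (insert_after(55)): list=[6, 55, 4, 5, 1, 7, 3, 9] cursor@6
After 3 (delete_current): list=[55, 4, 5, 1, 7, 3, 9] cursor@55
After 4 (insert_before(17)): list=[17, 55, 4, 5, 1, 7, 3, 9] cursor@55
After 5 (delete_current): list=[17, 4, 5, 1, 7, 3, 9] cursor@4
After 6 (delete_current): list=[17, 5, 1, 7, 3, 9] cursor@5
After 7 (next): list=[17, 5, 1, 7, 3, 9] cursor@1
After 8 (prev): list=[17, 5, 1, 7, 3, 9] cursor@5
After 9 (insert_after(15)): list=[17, 5, 15, 1, 7, 3, 9] cursor@5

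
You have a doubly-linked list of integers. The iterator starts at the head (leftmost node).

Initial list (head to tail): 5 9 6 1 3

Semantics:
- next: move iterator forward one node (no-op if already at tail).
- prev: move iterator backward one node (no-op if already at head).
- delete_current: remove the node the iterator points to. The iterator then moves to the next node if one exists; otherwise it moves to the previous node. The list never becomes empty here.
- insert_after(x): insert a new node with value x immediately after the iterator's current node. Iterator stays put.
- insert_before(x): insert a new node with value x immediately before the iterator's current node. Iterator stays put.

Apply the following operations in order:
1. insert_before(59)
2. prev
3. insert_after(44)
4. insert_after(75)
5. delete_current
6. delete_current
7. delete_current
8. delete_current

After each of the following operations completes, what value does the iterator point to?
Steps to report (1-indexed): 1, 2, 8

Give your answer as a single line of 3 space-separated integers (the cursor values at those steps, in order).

Answer: 5 59 9

Derivation:
After 1 (insert_before(59)): list=[59, 5, 9, 6, 1, 3] cursor@5
After 2 (prev): list=[59, 5, 9, 6, 1, 3] cursor@59
After 3 (insert_after(44)): list=[59, 44, 5, 9, 6, 1, 3] cursor@59
After 4 (insert_after(75)): list=[59, 75, 44, 5, 9, 6, 1, 3] cursor@59
After 5 (delete_current): list=[75, 44, 5, 9, 6, 1, 3] cursor@75
After 6 (delete_current): list=[44, 5, 9, 6, 1, 3] cursor@44
After 7 (delete_current): list=[5, 9, 6, 1, 3] cursor@5
After 8 (delete_current): list=[9, 6, 1, 3] cursor@9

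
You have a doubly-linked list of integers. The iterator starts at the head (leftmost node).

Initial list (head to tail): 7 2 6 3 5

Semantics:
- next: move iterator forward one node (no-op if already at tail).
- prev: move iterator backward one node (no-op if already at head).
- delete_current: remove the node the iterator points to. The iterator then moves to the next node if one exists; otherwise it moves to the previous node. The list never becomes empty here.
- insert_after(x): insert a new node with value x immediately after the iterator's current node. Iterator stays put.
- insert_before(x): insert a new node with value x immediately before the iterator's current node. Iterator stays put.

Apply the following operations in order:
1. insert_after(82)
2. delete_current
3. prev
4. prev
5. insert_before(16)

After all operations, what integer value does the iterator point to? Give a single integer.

Answer: 82

Derivation:
After 1 (insert_after(82)): list=[7, 82, 2, 6, 3, 5] cursor@7
After 2 (delete_current): list=[82, 2, 6, 3, 5] cursor@82
After 3 (prev): list=[82, 2, 6, 3, 5] cursor@82
After 4 (prev): list=[82, 2, 6, 3, 5] cursor@82
After 5 (insert_before(16)): list=[16, 82, 2, 6, 3, 5] cursor@82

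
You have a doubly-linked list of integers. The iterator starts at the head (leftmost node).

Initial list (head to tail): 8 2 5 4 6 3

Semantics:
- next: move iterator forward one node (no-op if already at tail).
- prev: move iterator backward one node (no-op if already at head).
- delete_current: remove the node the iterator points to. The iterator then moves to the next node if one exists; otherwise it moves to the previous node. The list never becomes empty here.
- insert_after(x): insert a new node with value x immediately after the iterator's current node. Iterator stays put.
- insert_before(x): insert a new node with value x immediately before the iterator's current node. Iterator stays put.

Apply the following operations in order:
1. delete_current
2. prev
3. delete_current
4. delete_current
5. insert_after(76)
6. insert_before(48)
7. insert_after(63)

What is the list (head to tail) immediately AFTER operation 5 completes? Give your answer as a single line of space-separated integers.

Answer: 4 76 6 3

Derivation:
After 1 (delete_current): list=[2, 5, 4, 6, 3] cursor@2
After 2 (prev): list=[2, 5, 4, 6, 3] cursor@2
After 3 (delete_current): list=[5, 4, 6, 3] cursor@5
After 4 (delete_current): list=[4, 6, 3] cursor@4
After 5 (insert_after(76)): list=[4, 76, 6, 3] cursor@4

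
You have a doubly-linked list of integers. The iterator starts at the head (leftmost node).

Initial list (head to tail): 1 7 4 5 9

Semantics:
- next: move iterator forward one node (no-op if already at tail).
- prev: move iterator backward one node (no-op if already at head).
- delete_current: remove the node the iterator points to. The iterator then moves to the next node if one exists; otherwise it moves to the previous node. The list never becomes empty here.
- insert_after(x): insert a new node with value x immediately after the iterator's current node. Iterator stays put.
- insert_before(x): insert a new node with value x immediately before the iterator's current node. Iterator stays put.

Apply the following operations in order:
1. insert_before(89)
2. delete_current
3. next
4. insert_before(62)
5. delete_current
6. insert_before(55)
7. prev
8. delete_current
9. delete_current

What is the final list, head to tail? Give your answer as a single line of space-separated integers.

Answer: 89 7 62 9

Derivation:
After 1 (insert_before(89)): list=[89, 1, 7, 4, 5, 9] cursor@1
After 2 (delete_current): list=[89, 7, 4, 5, 9] cursor@7
After 3 (next): list=[89, 7, 4, 5, 9] cursor@4
After 4 (insert_before(62)): list=[89, 7, 62, 4, 5, 9] cursor@4
After 5 (delete_current): list=[89, 7, 62, 5, 9] cursor@5
After 6 (insert_before(55)): list=[89, 7, 62, 55, 5, 9] cursor@5
After 7 (prev): list=[89, 7, 62, 55, 5, 9] cursor@55
After 8 (delete_current): list=[89, 7, 62, 5, 9] cursor@5
After 9 (delete_current): list=[89, 7, 62, 9] cursor@9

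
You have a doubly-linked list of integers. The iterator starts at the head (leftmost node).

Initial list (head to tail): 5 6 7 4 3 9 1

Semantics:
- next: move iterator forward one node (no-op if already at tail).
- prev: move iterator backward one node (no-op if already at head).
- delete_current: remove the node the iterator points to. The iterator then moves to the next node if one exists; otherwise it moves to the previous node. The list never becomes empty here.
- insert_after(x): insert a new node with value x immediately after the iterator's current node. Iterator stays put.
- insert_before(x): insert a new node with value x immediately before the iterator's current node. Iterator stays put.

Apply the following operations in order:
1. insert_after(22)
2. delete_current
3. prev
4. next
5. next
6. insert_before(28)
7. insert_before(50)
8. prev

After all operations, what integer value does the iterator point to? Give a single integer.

After 1 (insert_after(22)): list=[5, 22, 6, 7, 4, 3, 9, 1] cursor@5
After 2 (delete_current): list=[22, 6, 7, 4, 3, 9, 1] cursor@22
After 3 (prev): list=[22, 6, 7, 4, 3, 9, 1] cursor@22
After 4 (next): list=[22, 6, 7, 4, 3, 9, 1] cursor@6
After 5 (next): list=[22, 6, 7, 4, 3, 9, 1] cursor@7
After 6 (insert_before(28)): list=[22, 6, 28, 7, 4, 3, 9, 1] cursor@7
After 7 (insert_before(50)): list=[22, 6, 28, 50, 7, 4, 3, 9, 1] cursor@7
After 8 (prev): list=[22, 6, 28, 50, 7, 4, 3, 9, 1] cursor@50

Answer: 50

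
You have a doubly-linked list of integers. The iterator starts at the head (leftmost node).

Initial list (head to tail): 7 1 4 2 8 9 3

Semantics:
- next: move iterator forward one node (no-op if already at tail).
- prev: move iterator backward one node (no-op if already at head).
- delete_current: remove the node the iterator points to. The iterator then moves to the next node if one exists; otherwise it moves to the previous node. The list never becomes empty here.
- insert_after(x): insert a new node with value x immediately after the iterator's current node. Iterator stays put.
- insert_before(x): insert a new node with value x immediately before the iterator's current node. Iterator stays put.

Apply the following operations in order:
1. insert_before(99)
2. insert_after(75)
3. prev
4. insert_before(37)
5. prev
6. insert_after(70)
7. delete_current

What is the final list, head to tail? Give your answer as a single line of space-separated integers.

After 1 (insert_before(99)): list=[99, 7, 1, 4, 2, 8, 9, 3] cursor@7
After 2 (insert_after(75)): list=[99, 7, 75, 1, 4, 2, 8, 9, 3] cursor@7
After 3 (prev): list=[99, 7, 75, 1, 4, 2, 8, 9, 3] cursor@99
After 4 (insert_before(37)): list=[37, 99, 7, 75, 1, 4, 2, 8, 9, 3] cursor@99
After 5 (prev): list=[37, 99, 7, 75, 1, 4, 2, 8, 9, 3] cursor@37
After 6 (insert_after(70)): list=[37, 70, 99, 7, 75, 1, 4, 2, 8, 9, 3] cursor@37
After 7 (delete_current): list=[70, 99, 7, 75, 1, 4, 2, 8, 9, 3] cursor@70

Answer: 70 99 7 75 1 4 2 8 9 3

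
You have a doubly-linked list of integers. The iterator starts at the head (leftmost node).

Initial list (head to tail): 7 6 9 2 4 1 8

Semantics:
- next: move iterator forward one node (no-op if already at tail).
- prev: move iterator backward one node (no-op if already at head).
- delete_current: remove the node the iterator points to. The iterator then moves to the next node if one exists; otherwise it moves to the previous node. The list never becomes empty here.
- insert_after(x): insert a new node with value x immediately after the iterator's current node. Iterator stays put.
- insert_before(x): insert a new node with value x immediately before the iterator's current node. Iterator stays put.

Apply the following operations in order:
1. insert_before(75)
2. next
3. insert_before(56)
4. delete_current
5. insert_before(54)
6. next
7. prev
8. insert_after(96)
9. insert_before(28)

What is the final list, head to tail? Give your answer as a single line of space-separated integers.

After 1 (insert_before(75)): list=[75, 7, 6, 9, 2, 4, 1, 8] cursor@7
After 2 (next): list=[75, 7, 6, 9, 2, 4, 1, 8] cursor@6
After 3 (insert_before(56)): list=[75, 7, 56, 6, 9, 2, 4, 1, 8] cursor@6
After 4 (delete_current): list=[75, 7, 56, 9, 2, 4, 1, 8] cursor@9
After 5 (insert_before(54)): list=[75, 7, 56, 54, 9, 2, 4, 1, 8] cursor@9
After 6 (next): list=[75, 7, 56, 54, 9, 2, 4, 1, 8] cursor@2
After 7 (prev): list=[75, 7, 56, 54, 9, 2, 4, 1, 8] cursor@9
After 8 (insert_after(96)): list=[75, 7, 56, 54, 9, 96, 2, 4, 1, 8] cursor@9
After 9 (insert_before(28)): list=[75, 7, 56, 54, 28, 9, 96, 2, 4, 1, 8] cursor@9

Answer: 75 7 56 54 28 9 96 2 4 1 8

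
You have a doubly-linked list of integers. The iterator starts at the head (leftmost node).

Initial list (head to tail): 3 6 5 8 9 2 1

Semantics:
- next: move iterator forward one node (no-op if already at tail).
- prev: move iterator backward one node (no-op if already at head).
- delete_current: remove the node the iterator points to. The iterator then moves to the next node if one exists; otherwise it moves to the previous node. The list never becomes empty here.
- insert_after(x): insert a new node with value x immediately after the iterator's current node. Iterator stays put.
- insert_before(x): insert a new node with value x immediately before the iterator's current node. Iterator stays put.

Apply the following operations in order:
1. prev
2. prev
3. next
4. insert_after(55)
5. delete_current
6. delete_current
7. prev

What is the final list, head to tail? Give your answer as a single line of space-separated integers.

After 1 (prev): list=[3, 6, 5, 8, 9, 2, 1] cursor@3
After 2 (prev): list=[3, 6, 5, 8, 9, 2, 1] cursor@3
After 3 (next): list=[3, 6, 5, 8, 9, 2, 1] cursor@6
After 4 (insert_after(55)): list=[3, 6, 55, 5, 8, 9, 2, 1] cursor@6
After 5 (delete_current): list=[3, 55, 5, 8, 9, 2, 1] cursor@55
After 6 (delete_current): list=[3, 5, 8, 9, 2, 1] cursor@5
After 7 (prev): list=[3, 5, 8, 9, 2, 1] cursor@3

Answer: 3 5 8 9 2 1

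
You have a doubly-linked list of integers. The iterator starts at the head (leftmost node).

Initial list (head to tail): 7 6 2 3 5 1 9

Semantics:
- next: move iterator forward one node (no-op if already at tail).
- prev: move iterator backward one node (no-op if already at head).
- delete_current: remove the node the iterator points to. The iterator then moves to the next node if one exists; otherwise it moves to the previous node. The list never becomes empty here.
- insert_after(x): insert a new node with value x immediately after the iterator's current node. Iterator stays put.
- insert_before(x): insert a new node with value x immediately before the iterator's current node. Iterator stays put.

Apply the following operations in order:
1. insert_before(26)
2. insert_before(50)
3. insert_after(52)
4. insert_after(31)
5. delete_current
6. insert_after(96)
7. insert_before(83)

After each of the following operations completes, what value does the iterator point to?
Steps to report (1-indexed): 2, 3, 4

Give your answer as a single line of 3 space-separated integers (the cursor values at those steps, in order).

After 1 (insert_before(26)): list=[26, 7, 6, 2, 3, 5, 1, 9] cursor@7
After 2 (insert_before(50)): list=[26, 50, 7, 6, 2, 3, 5, 1, 9] cursor@7
After 3 (insert_after(52)): list=[26, 50, 7, 52, 6, 2, 3, 5, 1, 9] cursor@7
After 4 (insert_after(31)): list=[26, 50, 7, 31, 52, 6, 2, 3, 5, 1, 9] cursor@7
After 5 (delete_current): list=[26, 50, 31, 52, 6, 2, 3, 5, 1, 9] cursor@31
After 6 (insert_after(96)): list=[26, 50, 31, 96, 52, 6, 2, 3, 5, 1, 9] cursor@31
After 7 (insert_before(83)): list=[26, 50, 83, 31, 96, 52, 6, 2, 3, 5, 1, 9] cursor@31

Answer: 7 7 7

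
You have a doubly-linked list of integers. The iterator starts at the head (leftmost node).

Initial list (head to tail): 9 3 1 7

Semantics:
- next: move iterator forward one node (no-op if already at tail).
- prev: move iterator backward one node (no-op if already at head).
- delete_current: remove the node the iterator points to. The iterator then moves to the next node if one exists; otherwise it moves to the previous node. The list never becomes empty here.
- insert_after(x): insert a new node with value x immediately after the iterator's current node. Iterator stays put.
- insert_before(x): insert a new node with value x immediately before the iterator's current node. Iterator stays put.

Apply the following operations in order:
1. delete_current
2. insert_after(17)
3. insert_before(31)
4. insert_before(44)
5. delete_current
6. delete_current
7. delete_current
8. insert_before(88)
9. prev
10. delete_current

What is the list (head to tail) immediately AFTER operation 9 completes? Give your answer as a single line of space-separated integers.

Answer: 31 44 88 7

Derivation:
After 1 (delete_current): list=[3, 1, 7] cursor@3
After 2 (insert_after(17)): list=[3, 17, 1, 7] cursor@3
After 3 (insert_before(31)): list=[31, 3, 17, 1, 7] cursor@3
After 4 (insert_before(44)): list=[31, 44, 3, 17, 1, 7] cursor@3
After 5 (delete_current): list=[31, 44, 17, 1, 7] cursor@17
After 6 (delete_current): list=[31, 44, 1, 7] cursor@1
After 7 (delete_current): list=[31, 44, 7] cursor@7
After 8 (insert_before(88)): list=[31, 44, 88, 7] cursor@7
After 9 (prev): list=[31, 44, 88, 7] cursor@88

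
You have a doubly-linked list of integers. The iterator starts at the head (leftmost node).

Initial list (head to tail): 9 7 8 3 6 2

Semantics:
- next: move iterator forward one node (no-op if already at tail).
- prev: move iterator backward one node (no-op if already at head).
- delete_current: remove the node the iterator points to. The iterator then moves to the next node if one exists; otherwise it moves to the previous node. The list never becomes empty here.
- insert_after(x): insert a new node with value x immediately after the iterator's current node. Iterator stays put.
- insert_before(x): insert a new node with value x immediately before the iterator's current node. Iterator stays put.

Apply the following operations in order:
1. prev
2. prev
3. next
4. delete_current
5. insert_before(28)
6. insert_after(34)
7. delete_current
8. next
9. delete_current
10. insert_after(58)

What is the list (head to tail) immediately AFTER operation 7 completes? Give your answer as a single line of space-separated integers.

Answer: 9 28 34 3 6 2

Derivation:
After 1 (prev): list=[9, 7, 8, 3, 6, 2] cursor@9
After 2 (prev): list=[9, 7, 8, 3, 6, 2] cursor@9
After 3 (next): list=[9, 7, 8, 3, 6, 2] cursor@7
After 4 (delete_current): list=[9, 8, 3, 6, 2] cursor@8
After 5 (insert_before(28)): list=[9, 28, 8, 3, 6, 2] cursor@8
After 6 (insert_after(34)): list=[9, 28, 8, 34, 3, 6, 2] cursor@8
After 7 (delete_current): list=[9, 28, 34, 3, 6, 2] cursor@34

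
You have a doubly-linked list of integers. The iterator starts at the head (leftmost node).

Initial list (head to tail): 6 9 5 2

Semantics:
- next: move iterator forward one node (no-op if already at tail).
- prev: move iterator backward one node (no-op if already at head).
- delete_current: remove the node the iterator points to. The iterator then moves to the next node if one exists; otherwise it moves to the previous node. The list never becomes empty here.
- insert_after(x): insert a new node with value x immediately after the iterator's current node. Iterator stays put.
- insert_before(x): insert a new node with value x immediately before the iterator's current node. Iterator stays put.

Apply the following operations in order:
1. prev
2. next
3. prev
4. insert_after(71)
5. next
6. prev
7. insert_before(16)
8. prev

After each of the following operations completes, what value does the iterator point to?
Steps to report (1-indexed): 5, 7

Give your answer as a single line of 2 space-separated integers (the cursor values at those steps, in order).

After 1 (prev): list=[6, 9, 5, 2] cursor@6
After 2 (next): list=[6, 9, 5, 2] cursor@9
After 3 (prev): list=[6, 9, 5, 2] cursor@6
After 4 (insert_after(71)): list=[6, 71, 9, 5, 2] cursor@6
After 5 (next): list=[6, 71, 9, 5, 2] cursor@71
After 6 (prev): list=[6, 71, 9, 5, 2] cursor@6
After 7 (insert_before(16)): list=[16, 6, 71, 9, 5, 2] cursor@6
After 8 (prev): list=[16, 6, 71, 9, 5, 2] cursor@16

Answer: 71 6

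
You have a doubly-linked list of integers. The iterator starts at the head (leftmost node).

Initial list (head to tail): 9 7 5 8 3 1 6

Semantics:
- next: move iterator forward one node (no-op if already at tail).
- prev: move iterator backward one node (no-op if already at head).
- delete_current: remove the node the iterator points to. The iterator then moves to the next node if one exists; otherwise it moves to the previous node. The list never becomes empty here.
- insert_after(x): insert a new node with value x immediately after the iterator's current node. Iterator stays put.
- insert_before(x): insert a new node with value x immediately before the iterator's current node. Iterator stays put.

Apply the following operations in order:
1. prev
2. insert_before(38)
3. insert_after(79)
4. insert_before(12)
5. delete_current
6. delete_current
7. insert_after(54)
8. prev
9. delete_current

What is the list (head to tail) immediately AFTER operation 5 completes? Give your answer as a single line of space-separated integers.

Answer: 38 12 79 7 5 8 3 1 6

Derivation:
After 1 (prev): list=[9, 7, 5, 8, 3, 1, 6] cursor@9
After 2 (insert_before(38)): list=[38, 9, 7, 5, 8, 3, 1, 6] cursor@9
After 3 (insert_after(79)): list=[38, 9, 79, 7, 5, 8, 3, 1, 6] cursor@9
After 4 (insert_before(12)): list=[38, 12, 9, 79, 7, 5, 8, 3, 1, 6] cursor@9
After 5 (delete_current): list=[38, 12, 79, 7, 5, 8, 3, 1, 6] cursor@79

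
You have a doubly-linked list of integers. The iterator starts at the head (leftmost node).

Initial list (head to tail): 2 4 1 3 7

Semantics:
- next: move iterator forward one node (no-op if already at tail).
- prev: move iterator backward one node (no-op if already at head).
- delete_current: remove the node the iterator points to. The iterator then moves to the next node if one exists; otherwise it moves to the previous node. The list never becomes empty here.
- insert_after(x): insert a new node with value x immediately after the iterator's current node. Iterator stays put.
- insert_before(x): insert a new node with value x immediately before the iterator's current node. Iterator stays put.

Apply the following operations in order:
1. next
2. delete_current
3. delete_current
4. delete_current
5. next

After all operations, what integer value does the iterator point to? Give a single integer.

Answer: 7

Derivation:
After 1 (next): list=[2, 4, 1, 3, 7] cursor@4
After 2 (delete_current): list=[2, 1, 3, 7] cursor@1
After 3 (delete_current): list=[2, 3, 7] cursor@3
After 4 (delete_current): list=[2, 7] cursor@7
After 5 (next): list=[2, 7] cursor@7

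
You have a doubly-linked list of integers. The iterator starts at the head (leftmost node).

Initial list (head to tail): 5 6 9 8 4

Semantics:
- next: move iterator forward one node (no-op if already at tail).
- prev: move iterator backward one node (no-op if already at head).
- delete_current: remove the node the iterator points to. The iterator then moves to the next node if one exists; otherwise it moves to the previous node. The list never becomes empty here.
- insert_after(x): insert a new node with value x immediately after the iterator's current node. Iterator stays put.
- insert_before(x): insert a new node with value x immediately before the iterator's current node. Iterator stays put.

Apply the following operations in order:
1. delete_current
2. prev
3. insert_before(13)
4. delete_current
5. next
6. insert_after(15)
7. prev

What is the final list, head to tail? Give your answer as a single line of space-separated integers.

Answer: 13 9 8 15 4

Derivation:
After 1 (delete_current): list=[6, 9, 8, 4] cursor@6
After 2 (prev): list=[6, 9, 8, 4] cursor@6
After 3 (insert_before(13)): list=[13, 6, 9, 8, 4] cursor@6
After 4 (delete_current): list=[13, 9, 8, 4] cursor@9
After 5 (next): list=[13, 9, 8, 4] cursor@8
After 6 (insert_after(15)): list=[13, 9, 8, 15, 4] cursor@8
After 7 (prev): list=[13, 9, 8, 15, 4] cursor@9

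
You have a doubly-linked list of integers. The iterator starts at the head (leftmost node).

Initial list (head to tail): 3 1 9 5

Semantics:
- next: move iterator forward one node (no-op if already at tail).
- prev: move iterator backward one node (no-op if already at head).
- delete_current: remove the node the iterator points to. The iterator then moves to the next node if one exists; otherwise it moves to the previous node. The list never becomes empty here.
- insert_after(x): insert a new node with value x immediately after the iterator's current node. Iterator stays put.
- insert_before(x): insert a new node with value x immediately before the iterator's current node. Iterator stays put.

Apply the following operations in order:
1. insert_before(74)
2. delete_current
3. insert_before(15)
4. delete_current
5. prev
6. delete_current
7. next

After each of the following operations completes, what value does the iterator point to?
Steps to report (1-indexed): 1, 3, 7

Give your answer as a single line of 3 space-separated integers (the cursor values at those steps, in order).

Answer: 3 1 5

Derivation:
After 1 (insert_before(74)): list=[74, 3, 1, 9, 5] cursor@3
After 2 (delete_current): list=[74, 1, 9, 5] cursor@1
After 3 (insert_before(15)): list=[74, 15, 1, 9, 5] cursor@1
After 4 (delete_current): list=[74, 15, 9, 5] cursor@9
After 5 (prev): list=[74, 15, 9, 5] cursor@15
After 6 (delete_current): list=[74, 9, 5] cursor@9
After 7 (next): list=[74, 9, 5] cursor@5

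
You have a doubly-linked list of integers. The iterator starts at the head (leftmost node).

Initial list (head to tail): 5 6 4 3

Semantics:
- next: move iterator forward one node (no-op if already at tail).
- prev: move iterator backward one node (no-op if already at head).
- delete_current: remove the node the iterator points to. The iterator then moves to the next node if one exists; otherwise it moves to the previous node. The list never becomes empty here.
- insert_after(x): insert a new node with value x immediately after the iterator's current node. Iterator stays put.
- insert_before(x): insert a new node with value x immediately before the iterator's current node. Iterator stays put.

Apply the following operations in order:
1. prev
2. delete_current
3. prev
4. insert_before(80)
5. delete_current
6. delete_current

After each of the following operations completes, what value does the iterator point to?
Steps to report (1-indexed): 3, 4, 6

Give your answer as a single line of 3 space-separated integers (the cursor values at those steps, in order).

Answer: 6 6 3

Derivation:
After 1 (prev): list=[5, 6, 4, 3] cursor@5
After 2 (delete_current): list=[6, 4, 3] cursor@6
After 3 (prev): list=[6, 4, 3] cursor@6
After 4 (insert_before(80)): list=[80, 6, 4, 3] cursor@6
After 5 (delete_current): list=[80, 4, 3] cursor@4
After 6 (delete_current): list=[80, 3] cursor@3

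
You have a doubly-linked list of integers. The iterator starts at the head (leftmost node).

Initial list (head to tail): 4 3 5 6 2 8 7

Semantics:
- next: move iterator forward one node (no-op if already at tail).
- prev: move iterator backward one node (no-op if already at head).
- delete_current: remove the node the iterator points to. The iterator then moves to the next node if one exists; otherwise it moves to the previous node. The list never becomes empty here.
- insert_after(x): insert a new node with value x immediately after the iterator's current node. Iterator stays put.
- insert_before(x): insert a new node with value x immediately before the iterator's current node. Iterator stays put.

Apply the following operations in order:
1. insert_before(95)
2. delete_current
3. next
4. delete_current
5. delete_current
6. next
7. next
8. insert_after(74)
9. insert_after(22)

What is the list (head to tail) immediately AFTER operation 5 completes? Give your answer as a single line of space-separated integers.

After 1 (insert_before(95)): list=[95, 4, 3, 5, 6, 2, 8, 7] cursor@4
After 2 (delete_current): list=[95, 3, 5, 6, 2, 8, 7] cursor@3
After 3 (next): list=[95, 3, 5, 6, 2, 8, 7] cursor@5
After 4 (delete_current): list=[95, 3, 6, 2, 8, 7] cursor@6
After 5 (delete_current): list=[95, 3, 2, 8, 7] cursor@2

Answer: 95 3 2 8 7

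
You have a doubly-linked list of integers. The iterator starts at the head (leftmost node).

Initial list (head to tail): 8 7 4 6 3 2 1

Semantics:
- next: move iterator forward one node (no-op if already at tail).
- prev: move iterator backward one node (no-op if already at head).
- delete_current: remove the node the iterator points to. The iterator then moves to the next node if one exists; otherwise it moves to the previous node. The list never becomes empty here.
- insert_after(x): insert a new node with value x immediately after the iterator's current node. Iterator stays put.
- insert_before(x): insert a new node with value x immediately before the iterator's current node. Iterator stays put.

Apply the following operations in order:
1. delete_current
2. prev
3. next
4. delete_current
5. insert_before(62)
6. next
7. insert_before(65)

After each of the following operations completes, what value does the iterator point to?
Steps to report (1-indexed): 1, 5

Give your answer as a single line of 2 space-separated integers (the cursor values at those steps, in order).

After 1 (delete_current): list=[7, 4, 6, 3, 2, 1] cursor@7
After 2 (prev): list=[7, 4, 6, 3, 2, 1] cursor@7
After 3 (next): list=[7, 4, 6, 3, 2, 1] cursor@4
After 4 (delete_current): list=[7, 6, 3, 2, 1] cursor@6
After 5 (insert_before(62)): list=[7, 62, 6, 3, 2, 1] cursor@6
After 6 (next): list=[7, 62, 6, 3, 2, 1] cursor@3
After 7 (insert_before(65)): list=[7, 62, 6, 65, 3, 2, 1] cursor@3

Answer: 7 6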